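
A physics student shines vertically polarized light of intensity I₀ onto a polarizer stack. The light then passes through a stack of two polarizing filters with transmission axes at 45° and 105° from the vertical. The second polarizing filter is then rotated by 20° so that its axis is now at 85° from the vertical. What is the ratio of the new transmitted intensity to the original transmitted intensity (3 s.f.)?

I_new/I_old ≈ 2.35

Before rotation:
I₁ = I₀ cos²(45° − 0°) = I₀ cos²(45°) = 0.5 I₀.
I₂ = I₁ cos²(105° − 45°) = 0.5 I₀ · cos²(60°) = 0.125 I₀.
After rotation:
I₁ = I₀ cos²(45° − 0°) = I₀ cos²(45°) = 0.5 I₀.
I₂ = I₁ cos²(85° − 45°) = 0.5 I₀ · cos²(40°) = 0.2934 I₀.
Ratio = 0.2934 / 0.125 = 2.347.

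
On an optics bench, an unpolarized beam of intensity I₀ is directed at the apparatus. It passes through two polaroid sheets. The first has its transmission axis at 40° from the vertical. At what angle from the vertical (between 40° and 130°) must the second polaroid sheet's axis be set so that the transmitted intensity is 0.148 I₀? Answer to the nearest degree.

θ ≈ 97°

Unpolarized light through the first polarizer → I₁ = ½ I₀, now polarized at 40°.
Need I₂/I₀ = 0.148, so cos²(θ − 40°) = 0.148 / 0.5 = 0.296.
θ − 40° = arccos(√0.296) = 57.0°, giving θ ≈ 40 + 57.0 = 97.0°.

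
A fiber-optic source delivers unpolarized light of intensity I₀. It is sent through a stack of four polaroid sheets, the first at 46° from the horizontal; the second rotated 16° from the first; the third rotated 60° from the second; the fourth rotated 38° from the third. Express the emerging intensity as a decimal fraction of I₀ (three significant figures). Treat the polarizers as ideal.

Unpolarized light through the first polarizer → I₁ = ½ I₀, now polarized at 46°.
I₂ = I₁ cos²(16°) = 0.5 · 0.924 I₀ = 0.462 I₀.
I₃ = I₂ cos²(60°) = 0.462 · 0.25 I₀ = 0.1155 I₀.
I₄ = I₃ cos²(38°) = 0.1155 · 0.621 I₀ = 0.07172 I₀.
Transmitted fraction = 0.07172.

≈ 0.0717 I₀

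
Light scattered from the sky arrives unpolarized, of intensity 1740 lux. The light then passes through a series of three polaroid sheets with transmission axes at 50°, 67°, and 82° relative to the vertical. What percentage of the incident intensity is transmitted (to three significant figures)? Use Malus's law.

Unpolarized light through the first polarizer → I₁ = 1740 lux/2 = 870 lux, polarized at 50°.
I₂ = I₁ · cos²(17°) = 870 · 0.9145 = 795.6 lux.
I₃ = I₂ · cos²(15°) = 795.6 · 0.933 = 742.3 lux.
That is 42.66% of the incident intensity.

≈ 42.7%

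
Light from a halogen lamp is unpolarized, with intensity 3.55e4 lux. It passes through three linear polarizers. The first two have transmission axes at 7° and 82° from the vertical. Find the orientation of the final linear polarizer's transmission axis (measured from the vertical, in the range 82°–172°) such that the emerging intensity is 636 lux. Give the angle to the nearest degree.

θ ≈ 125°

Unpolarized light through the first polarizer → I₁ = ½ I₀, now polarized at 7°.
I₂ = I₁ cos²(82° − 7°) = 0.5 I₀ · cos²(75°) = 0.03349 I₀.
Target fraction: 636 / 3.55e4 lux = 0.01792 of I₀.
Need I₃/I₀ = 0.01792, so cos²(θ − 82°) = 0.01792 / 0.03349 = 0.5349.
θ − 82° = arccos(√0.5349) = 43.0°, giving θ ≈ 82 + 43.0 = 125.0°.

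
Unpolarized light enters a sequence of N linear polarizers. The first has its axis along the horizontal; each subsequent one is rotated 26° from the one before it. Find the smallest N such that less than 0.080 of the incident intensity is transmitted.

N = 10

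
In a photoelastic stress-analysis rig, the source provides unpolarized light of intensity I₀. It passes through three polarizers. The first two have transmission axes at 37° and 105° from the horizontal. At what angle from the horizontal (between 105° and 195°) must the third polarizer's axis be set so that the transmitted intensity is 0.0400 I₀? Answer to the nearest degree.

θ ≈ 146°

Unpolarized light through the first polarizer → I₁ = ½ I₀, now polarized at 37°.
I₂ = I₁ cos²(105° − 37°) = 0.5 I₀ · cos²(68°) = 0.07017 I₀.
Need I₃/I₀ = 0.04, so cos²(θ − 105°) = 0.04 / 0.07017 = 0.5701.
θ − 105° = arccos(√0.5701) = 41.0°, giving θ ≈ 105 + 41.0 = 146.0°.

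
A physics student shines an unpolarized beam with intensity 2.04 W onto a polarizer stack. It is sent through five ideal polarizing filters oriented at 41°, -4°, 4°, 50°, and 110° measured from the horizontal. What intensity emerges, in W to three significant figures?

I ≈ 0.0603 W

Unpolarized light through the first polarizer → I₁ = 2.04 W/2 = 1.02 W, polarized at 41°.
I₂ = I₁ · cos²(45°) = 1.02 · 0.5 = 0.51 W.
I₃ = I₂ · cos²(8°) = 0.51 · 0.9806 = 0.5001 W.
I₄ = I₃ · cos²(46°) = 0.5001 · 0.4826 = 0.2413 W.
I₅ = I₄ · cos²(60°) = 0.2413 · 0.25 = 0.06033 W.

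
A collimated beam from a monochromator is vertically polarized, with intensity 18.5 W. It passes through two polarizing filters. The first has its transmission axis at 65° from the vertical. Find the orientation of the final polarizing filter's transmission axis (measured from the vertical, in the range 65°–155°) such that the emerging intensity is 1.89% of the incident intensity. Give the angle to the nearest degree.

θ ≈ 136°

By Malus's law, I₁ = I₀ cos²(65° − 0°) = I₀ cos²(65°) = 0.1786 I₀.
Need I₂/I₀ = 0.0189, so cos²(θ − 65°) = 0.0189 / 0.1786 = 0.1058.
θ − 65° = arccos(√0.1058) = 71.0°, giving θ ≈ 65 + 71.0 = 136.0°.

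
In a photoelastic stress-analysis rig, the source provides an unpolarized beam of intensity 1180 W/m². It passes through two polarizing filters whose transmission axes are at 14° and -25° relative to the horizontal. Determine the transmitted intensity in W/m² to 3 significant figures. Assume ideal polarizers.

I ≈ 356 W/m²

Unpolarized light through the first polarizer → I₁ = 1180 W/m²/2 = 590 W/m², polarized at 14°.
I₂ = I₁ · cos²(39°) = 590 · 0.604 = 356.3 W/m².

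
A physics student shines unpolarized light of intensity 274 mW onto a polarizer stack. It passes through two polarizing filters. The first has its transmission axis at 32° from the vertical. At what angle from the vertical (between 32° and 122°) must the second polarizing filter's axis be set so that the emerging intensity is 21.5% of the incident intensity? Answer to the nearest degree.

Unpolarized light through the first polarizer → I₁ = ½ I₀, now polarized at 32°.
Need I₂/I₀ = 0.215, so cos²(θ − 32°) = 0.215 / 0.5 = 0.43.
θ − 32° = arccos(√0.43) = 49.0°, giving θ ≈ 32 + 49.0 = 81.0°.

θ ≈ 81°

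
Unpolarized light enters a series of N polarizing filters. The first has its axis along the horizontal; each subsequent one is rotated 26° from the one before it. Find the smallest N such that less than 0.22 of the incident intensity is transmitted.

N = 5

First polarizer halves the unpolarized light: factor 1/2.
Each further stage multiplies by cos²(26°) = 0.8078.
After N polarizers: T = 0.5·0.8078^(N−1). Require T < 0.22 ⇒ N−1 > ln(0.22/0.5)/ln(0.8078) = 3.85, so N−1 ≥ 4 and N = 5.
Check: N=5 gives T = 0.2129 < 0.22; N=4 gives T = 0.2636.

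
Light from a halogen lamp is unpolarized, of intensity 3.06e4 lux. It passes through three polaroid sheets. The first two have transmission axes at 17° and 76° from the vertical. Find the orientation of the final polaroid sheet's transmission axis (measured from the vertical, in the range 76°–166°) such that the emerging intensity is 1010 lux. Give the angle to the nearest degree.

θ ≈ 136°

Unpolarized light through the first polarizer → I₁ = ½ I₀, now polarized at 17°.
I₂ = I₁ cos²(76° − 17°) = 0.5 I₀ · cos²(59°) = 0.1326 I₀.
Target fraction: 1010 / 3.06e4 lux = 0.03301 of I₀.
Need I₃/I₀ = 0.03301, so cos²(θ − 76°) = 0.03301 / 0.1326 = 0.2489.
θ − 76° = arccos(√0.2489) = 60.1°, giving θ ≈ 76 + 60.1 = 136.1°.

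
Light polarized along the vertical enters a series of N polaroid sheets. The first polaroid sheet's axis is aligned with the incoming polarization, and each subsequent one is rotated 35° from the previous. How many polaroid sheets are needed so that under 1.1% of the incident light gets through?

N = 13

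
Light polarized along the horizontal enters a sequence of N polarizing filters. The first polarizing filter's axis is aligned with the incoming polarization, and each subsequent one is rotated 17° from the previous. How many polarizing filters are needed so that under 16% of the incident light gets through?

N = 22

First polarizer is aligned with the polarization: full transmission.
Each further stage multiplies by cos²(17°) = 0.9145.
After N polarizers: T = 0.9145^(N−1). Require T < 0.16 ⇒ N−1 > ln(0.16)/ln(0.9145) = 20.51, so N−1 ≥ 21 and N = 22.
Check: N=22 gives T = 0.1531 < 0.16; N=21 gives T = 0.1674.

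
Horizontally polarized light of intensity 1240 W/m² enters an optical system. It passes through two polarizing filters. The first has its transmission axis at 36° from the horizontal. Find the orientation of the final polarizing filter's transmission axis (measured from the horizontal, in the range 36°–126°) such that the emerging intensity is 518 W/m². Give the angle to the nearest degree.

θ ≈ 73°

I₁ = I₀ cos²(36° − 0°) = I₀ cos²(36°) = 0.6545 I₀.
Target fraction: 518 / 1240 W/m² = 0.4177 of I₀.
Need I₂/I₀ = 0.4177, so cos²(θ − 36°) = 0.4177 / 0.6545 = 0.6383.
θ − 36° = arccos(√0.6383) = 37.0°, giving θ ≈ 36 + 37.0 = 73.0°.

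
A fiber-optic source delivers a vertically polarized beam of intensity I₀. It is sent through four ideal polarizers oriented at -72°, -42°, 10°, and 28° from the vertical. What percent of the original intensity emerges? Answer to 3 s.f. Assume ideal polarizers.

≈ 2.46%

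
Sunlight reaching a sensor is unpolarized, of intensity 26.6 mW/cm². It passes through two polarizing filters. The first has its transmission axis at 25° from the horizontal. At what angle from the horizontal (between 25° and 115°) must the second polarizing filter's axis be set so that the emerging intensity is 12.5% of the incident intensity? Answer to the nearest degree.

θ ≈ 85°

Unpolarized light through the first polarizer → I₁ = ½ I₀, now polarized at 25°.
Need I₂/I₀ = 0.125, so cos²(θ − 25°) = 0.125 / 0.5 = 0.25.
θ − 25° = arccos(√0.25) = 60.0°, giving θ ≈ 25 + 60.0 = 85.0°.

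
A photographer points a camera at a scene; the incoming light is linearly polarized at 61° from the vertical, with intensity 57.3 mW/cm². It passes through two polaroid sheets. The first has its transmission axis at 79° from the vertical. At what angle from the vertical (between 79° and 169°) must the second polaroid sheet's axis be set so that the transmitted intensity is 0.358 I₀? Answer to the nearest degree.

θ ≈ 130°

I₁ = I₀ cos²(79° − 61°) = I₀ cos²(18°) = 0.9045 I₀.
Need I₂/I₀ = 0.358, so cos²(θ − 79°) = 0.358 / 0.9045 = 0.3958.
θ − 79° = arccos(√0.3958) = 51.0°, giving θ ≈ 79 + 51.0 = 130.0°.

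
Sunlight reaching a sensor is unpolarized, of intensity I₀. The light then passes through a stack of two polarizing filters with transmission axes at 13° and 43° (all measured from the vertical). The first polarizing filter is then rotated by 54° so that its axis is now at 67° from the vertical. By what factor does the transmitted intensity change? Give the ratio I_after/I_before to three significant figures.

I_new/I_old ≈ 1.11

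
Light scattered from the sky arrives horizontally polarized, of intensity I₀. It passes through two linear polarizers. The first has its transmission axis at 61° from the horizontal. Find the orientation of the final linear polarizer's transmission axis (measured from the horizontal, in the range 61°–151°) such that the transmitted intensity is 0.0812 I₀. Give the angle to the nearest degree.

I₁ = I₀ cos²(61° − 0°) = I₀ cos²(61°) = 0.235 I₀.
Need I₂/I₀ = 0.0812, so cos²(θ − 61°) = 0.0812 / 0.235 = 0.3455.
θ − 61° = arccos(√0.3455) = 54.0°, giving θ ≈ 61 + 54.0 = 115.0°.

θ ≈ 115°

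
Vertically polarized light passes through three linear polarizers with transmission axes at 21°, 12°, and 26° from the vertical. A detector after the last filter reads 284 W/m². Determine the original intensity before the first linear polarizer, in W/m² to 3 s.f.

I₀ ≈ 355 W/m²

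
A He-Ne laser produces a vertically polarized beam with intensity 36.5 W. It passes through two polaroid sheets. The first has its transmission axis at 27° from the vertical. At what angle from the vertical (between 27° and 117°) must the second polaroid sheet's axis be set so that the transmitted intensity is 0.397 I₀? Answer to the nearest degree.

θ ≈ 72°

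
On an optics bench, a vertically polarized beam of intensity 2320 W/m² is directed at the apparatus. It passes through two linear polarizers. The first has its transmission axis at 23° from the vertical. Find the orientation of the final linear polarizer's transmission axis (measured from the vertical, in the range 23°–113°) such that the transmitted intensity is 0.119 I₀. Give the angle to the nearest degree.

θ ≈ 91°

By Malus's law, I₁ = I₀ cos²(23° − 0°) = I₀ cos²(23°) = 0.8473 I₀.
Need I₂/I₀ = 0.119, so cos²(θ − 23°) = 0.119 / 0.8473 = 0.1404.
θ − 23° = arccos(√0.1404) = 68.0°, giving θ ≈ 23 + 68.0 = 91.0°.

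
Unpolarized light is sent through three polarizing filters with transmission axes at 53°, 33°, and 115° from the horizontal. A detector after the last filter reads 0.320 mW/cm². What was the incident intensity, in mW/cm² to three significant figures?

Unpolarized light through the first polarizer → I₁ = ½ I₀, now polarized at 53°.
I₂ = I₁ cos²(33° − 53°) = 0.5 I₀ · cos²(20°) = 0.4415 I₀.
I₃ = I₂ cos²(115° − 33°) = 0.4415 I₀ · cos²(82°) = 0.008552 I₀.
So 0.320 mW/cm² = 0.008552 I₀, giving I₀ = 0.320/0.008552 = 37.42 mW/cm².

I₀ ≈ 37.4 mW/cm²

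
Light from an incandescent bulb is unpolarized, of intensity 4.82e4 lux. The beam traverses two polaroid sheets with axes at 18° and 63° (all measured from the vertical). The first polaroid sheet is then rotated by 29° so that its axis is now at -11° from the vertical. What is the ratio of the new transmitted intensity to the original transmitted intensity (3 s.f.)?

Before rotation:
Unpolarized light through the first polarizer → I₁ = ½ I₀, now polarized at 18°.
I₂ = I₁ cos²(63° − 18°) = 0.5 I₀ · cos²(45°) = 0.25 I₀.
After rotation:
Unpolarized light through the first polarizer → I₁ = ½ I₀, now polarized at -11°.
I₂ = I₁ cos²(63° + 11°) = 0.5 I₀ · cos²(74°) = 0.03799 I₀.
Ratio = 0.03799 / 0.25 = 0.152.

I_new/I_old ≈ 0.152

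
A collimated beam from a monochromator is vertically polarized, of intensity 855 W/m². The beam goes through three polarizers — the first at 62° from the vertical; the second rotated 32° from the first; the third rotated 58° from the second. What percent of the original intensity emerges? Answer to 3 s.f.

By Malus's law, I₁ = 855 W/m² · cos²(62°) = 188.4 W/m².
I₂ = I₁ · cos²(32°) = 188.4 · 0.7192 = 135.5 W/m².
I₃ = I₂ · cos²(58°) = 135.5 · 0.2808 = 38.06 W/m².
That is 4.451% of the incident intensity.

≈ 4.45%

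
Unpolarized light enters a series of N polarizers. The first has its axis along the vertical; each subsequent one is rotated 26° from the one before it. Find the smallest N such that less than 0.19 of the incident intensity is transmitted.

First polarizer halves the unpolarized light: factor 1/2.
Each further stage multiplies by cos²(26°) = 0.8078.
After N polarizers: T = 0.5·0.8078^(N−1). Require T < 0.19 ⇒ N−1 > ln(0.19/0.5)/ln(0.8078) = 4.53, so N−1 ≥ 5 and N = 6.
Check: N=6 gives T = 0.172 < 0.19; N=5 gives T = 0.2129.

N = 6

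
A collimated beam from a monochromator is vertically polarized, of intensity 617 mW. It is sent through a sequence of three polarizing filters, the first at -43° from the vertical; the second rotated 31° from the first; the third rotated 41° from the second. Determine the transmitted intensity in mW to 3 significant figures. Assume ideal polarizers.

I₁ = 617 mW · cos²(43°) = 330 mW.
I₂ = I₁ · cos²(31°) = 330 · 0.7347 = 242.5 mW.
I₃ = I₂ · cos²(41°) = 242.5 · 0.5696 = 138.1 mW.

I ≈ 138 mW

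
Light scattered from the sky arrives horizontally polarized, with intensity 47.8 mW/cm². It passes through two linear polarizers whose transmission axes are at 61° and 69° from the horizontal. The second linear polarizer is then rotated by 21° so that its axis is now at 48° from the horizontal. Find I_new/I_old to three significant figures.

Before rotation:
I₁ = I₀ cos²(61° − 0°) = I₀ cos²(61°) = 0.235 I₀.
I₂ = I₁ cos²(69° − 61°) = 0.235 I₀ · cos²(8°) = 0.2305 I₀.
After rotation:
I₁ = I₀ cos²(61° − 0°) = I₀ cos²(61°) = 0.235 I₀.
I₂ = I₁ cos²(48° − 61°) = 0.235 I₀ · cos²(13°) = 0.2231 I₀.
Ratio = 0.2231 / 0.2305 = 0.9681.

I_new/I_old ≈ 0.968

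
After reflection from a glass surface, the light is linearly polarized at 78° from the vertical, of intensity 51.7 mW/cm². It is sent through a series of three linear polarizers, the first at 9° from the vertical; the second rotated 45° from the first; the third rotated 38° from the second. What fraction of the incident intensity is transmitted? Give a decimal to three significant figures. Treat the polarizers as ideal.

I/I₀ ≈ 0.0399

I₁ = 51.7 mW/cm² · cos²(69°) = 6.64 mW/cm².
I₂ = I₁ · cos²(45°) = 6.64 · 0.5 = 3.32 mW/cm².
I₃ = I₂ · cos²(38°) = 3.32 · 0.621 = 2.061 mW/cm².
Transmitted fraction = 0.03987.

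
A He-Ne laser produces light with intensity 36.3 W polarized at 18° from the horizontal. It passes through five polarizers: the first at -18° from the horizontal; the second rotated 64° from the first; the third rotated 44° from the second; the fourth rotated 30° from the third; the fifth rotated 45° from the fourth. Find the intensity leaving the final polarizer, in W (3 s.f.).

I₁ = 36.3 W · cos²(36°) = 23.76 W.
I₂ = I₁ · cos²(64°) = 23.76 · 0.1922 = 4.566 W.
I₃ = I₂ · cos²(44°) = 4.566 · 0.5174 = 2.363 W.
I₄ = I₃ · cos²(30°) = 2.363 · 0.75 = 1.772 W.
I₅ = I₄ · cos²(45°) = 1.772 · 0.5 = 0.8859 W.

I ≈ 0.886 W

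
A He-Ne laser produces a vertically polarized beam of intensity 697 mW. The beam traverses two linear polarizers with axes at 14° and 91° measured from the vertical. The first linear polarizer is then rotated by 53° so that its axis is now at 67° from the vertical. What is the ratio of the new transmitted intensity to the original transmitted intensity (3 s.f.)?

Before rotation:
By Malus's law, I₁ = I₀ cos²(14° − 0°) = I₀ cos²(14°) = 0.9415 I₀.
I₂ = I₁ cos²(91° − 14°) = 0.9415 I₀ · cos²(77°) = 0.04764 I₀.
After rotation:
I₁ = I₀ cos²(67° − 0°) = I₀ cos²(67°) = 0.1527 I₀.
I₂ = I₁ cos²(91° − 67°) = 0.1527 I₀ · cos²(24°) = 0.1274 I₀.
Ratio = 0.1274 / 0.04764 = 2.674.

I_new/I_old ≈ 2.67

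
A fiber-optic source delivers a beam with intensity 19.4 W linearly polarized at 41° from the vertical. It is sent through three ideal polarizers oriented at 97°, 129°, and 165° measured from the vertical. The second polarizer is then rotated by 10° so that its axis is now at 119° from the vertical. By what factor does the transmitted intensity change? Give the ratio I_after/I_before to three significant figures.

I_new/I_old ≈ 0.881

Before rotation:
I₁ = I₀ cos²(97° − 41°) = I₀ cos²(56°) = 0.3127 I₀.
I₂ = I₁ cos²(129° − 97°) = 0.3127 I₀ · cos²(32°) = 0.2249 I₀.
I₃ = I₂ cos²(165° − 129°) = 0.2249 I₀ · cos²(36°) = 0.1472 I₀.
After rotation:
I₁ = I₀ cos²(97° − 41°) = I₀ cos²(56°) = 0.3127 I₀.
I₂ = I₁ cos²(119° − 97°) = 0.3127 I₀ · cos²(22°) = 0.2688 I₀.
I₃ = I₂ cos²(165° − 119°) = 0.2688 I₀ · cos²(46°) = 0.1297 I₀.
Ratio = 0.1297 / 0.1472 = 0.8813.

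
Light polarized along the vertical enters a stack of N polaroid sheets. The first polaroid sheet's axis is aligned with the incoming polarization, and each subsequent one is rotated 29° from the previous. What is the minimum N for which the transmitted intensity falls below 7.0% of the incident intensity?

First polarizer is aligned with the polarization: full transmission.
Each further stage multiplies by cos²(29°) = 0.765.
After N polarizers: T = 0.765^(N−1). Require T < 0.070 ⇒ N−1 > ln(0.070)/ln(0.765) = 9.93, so N−1 ≥ 10 and N = 11.
Check: N=11 gives T = 0.06861 < 0.070; N=10 gives T = 0.08969.

N = 11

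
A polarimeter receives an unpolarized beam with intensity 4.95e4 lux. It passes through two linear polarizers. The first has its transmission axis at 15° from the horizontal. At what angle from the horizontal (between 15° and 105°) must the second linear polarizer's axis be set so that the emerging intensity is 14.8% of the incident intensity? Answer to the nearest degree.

θ ≈ 72°

Unpolarized light through the first polarizer → I₁ = ½ I₀, now polarized at 15°.
Need I₂/I₀ = 0.148, so cos²(θ − 15°) = 0.148 / 0.5 = 0.296.
θ − 15° = arccos(√0.296) = 57.0°, giving θ ≈ 15 + 57.0 = 72.0°.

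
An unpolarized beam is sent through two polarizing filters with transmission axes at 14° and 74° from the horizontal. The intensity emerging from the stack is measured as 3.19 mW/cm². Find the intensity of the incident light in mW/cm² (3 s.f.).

Unpolarized light through the first polarizer → I₁ = ½ I₀, now polarized at 14°.
I₂ = I₁ cos²(74° − 14°) = 0.5 I₀ · cos²(60°) = 0.125 I₀.
So 3.19 mW/cm² = 0.125 I₀, giving I₀ = 3.19/0.125 = 25.52 mW/cm².

I₀ ≈ 25.5 mW/cm²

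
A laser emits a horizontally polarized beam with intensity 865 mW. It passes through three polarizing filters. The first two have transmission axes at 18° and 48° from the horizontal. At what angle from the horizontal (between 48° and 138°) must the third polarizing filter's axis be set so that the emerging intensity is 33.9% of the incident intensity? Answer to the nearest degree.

θ ≈ 93°

I₁ = I₀ cos²(18° − 0°) = I₀ cos²(18°) = 0.9045 I₀.
I₂ = I₁ cos²(48° − 18°) = 0.9045 I₀ · cos²(30°) = 0.6784 I₀.
Need I₃/I₀ = 0.339, so cos²(θ − 48°) = 0.339 / 0.6784 = 0.4997.
θ − 48° = arccos(√0.4997) = 45.0°, giving θ ≈ 48 + 45.0 = 93.0°.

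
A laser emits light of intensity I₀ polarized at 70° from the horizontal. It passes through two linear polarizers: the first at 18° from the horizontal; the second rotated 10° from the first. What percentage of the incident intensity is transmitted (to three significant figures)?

≈ 36.8%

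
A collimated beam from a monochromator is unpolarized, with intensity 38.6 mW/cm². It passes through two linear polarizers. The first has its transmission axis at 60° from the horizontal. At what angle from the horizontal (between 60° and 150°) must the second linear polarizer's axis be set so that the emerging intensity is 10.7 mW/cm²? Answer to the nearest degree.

Unpolarized light through the first polarizer → I₁ = ½ I₀, now polarized at 60°.
Target fraction: 10.7 / 38.6 mW/cm² = 0.2772 of I₀.
Need I₂/I₀ = 0.2772, so cos²(θ − 60°) = 0.2772 / 0.5 = 0.5544.
θ − 60° = arccos(√0.5544) = 41.9°, giving θ ≈ 60 + 41.9 = 101.9°.

θ ≈ 102°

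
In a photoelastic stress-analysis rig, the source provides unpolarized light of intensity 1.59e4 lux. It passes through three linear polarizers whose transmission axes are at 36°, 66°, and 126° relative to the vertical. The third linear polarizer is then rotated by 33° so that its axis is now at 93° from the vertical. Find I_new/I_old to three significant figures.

Before rotation:
Unpolarized light through the first polarizer → I₁ = ½ I₀, now polarized at 36°.
I₂ = I₁ cos²(66° − 36°) = 0.5 I₀ · cos²(30°) = 0.375 I₀.
I₃ = I₂ cos²(126° − 66°) = 0.375 I₀ · cos²(60°) = 0.09375 I₀.
After rotation:
Unpolarized light through the first polarizer → I₁ = ½ I₀, now polarized at 36°.
I₂ = I₁ cos²(66° − 36°) = 0.5 I₀ · cos²(30°) = 0.375 I₀.
I₃ = I₂ cos²(93° − 66°) = 0.375 I₀ · cos²(27°) = 0.2977 I₀.
Ratio = 0.2977 / 0.09375 = 3.176.

I_new/I_old ≈ 3.18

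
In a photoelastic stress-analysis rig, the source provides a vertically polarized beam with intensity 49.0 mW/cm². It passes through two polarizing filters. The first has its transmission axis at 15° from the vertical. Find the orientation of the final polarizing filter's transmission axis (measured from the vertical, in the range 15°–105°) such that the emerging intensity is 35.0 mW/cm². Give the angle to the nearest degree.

θ ≈ 44°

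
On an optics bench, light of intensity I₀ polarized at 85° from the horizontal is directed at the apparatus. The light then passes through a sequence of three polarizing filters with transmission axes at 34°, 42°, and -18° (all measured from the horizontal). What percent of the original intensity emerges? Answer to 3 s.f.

≈ 9.71%

By Malus's law, I₁ = I₀ cos²(34° − 85°) = I₀ cos²(51°) = 0.396 I₀.
I₂ = I₁ cos²(42° − 34°) = 0.396 I₀ · cos²(8°) = 0.3884 I₀.
I₃ = I₂ cos²(-18° − 42°) = 0.3884 I₀ · cos²(60°) = 0.09709 I₀.
That is 9.709% of the incident intensity.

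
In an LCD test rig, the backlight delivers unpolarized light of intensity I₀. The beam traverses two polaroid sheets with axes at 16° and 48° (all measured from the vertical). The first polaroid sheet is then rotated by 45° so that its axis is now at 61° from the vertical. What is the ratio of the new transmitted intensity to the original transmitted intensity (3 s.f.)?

Before rotation:
Unpolarized light through the first polarizer → I₁ = ½ I₀, now polarized at 16°.
I₂ = I₁ cos²(48° − 16°) = 0.5 I₀ · cos²(32°) = 0.3596 I₀.
After rotation:
Unpolarized light through the first polarizer → I₁ = ½ I₀, now polarized at 61°.
I₂ = I₁ cos²(48° − 61°) = 0.5 I₀ · cos²(13°) = 0.4747 I₀.
Ratio = 0.4747 / 0.3596 = 1.32.

I_new/I_old ≈ 1.32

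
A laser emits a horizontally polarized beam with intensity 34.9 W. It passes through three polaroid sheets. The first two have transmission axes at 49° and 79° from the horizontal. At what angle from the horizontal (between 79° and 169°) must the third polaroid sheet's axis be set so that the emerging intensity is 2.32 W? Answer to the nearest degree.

θ ≈ 142°

I₁ = I₀ cos²(49° − 0°) = I₀ cos²(49°) = 0.4304 I₀.
I₂ = I₁ cos²(79° − 49°) = 0.4304 I₀ · cos²(30°) = 0.3228 I₀.
Target fraction: 2.32 / 34.9 W = 0.06648 of I₀.
Need I₃/I₀ = 0.06648, so cos²(θ − 79°) = 0.06648 / 0.3228 = 0.2059.
θ − 79° = arccos(√0.2059) = 63.0°, giving θ ≈ 79 + 63.0 = 142.0°.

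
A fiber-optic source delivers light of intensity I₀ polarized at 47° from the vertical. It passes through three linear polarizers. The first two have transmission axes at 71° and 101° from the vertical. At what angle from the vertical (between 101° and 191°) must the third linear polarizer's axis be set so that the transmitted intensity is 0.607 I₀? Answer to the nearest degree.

I₁ = I₀ cos²(71° − 47°) = I₀ cos²(24°) = 0.8346 I₀.
I₂ = I₁ cos²(101° − 71°) = 0.8346 I₀ · cos²(30°) = 0.6259 I₀.
Need I₃/I₀ = 0.607, so cos²(θ − 101°) = 0.607 / 0.6259 = 0.9698.
θ − 101° = arccos(√0.9698) = 10.0°, giving θ ≈ 101 + 10.0 = 111.0°.

θ ≈ 111°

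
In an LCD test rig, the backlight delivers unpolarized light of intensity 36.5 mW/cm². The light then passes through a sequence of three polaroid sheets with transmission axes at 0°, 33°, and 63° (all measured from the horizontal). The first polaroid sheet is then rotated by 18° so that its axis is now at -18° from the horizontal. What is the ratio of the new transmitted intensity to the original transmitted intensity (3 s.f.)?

I_new/I_old ≈ 0.563

Before rotation:
Unpolarized light through the first polarizer → I₁ = ½ I₀, now polarized at 0°.
I₂ = I₁ cos²(33° − 0°) = 0.5 I₀ · cos²(33°) = 0.3517 I₀.
I₃ = I₂ cos²(63° − 33°) = 0.3517 I₀ · cos²(30°) = 0.2638 I₀.
After rotation:
Unpolarized light through the first polarizer → I₁ = ½ I₀, now polarized at -18°.
I₂ = I₁ cos²(33° + 18°) = 0.5 I₀ · cos²(51°) = 0.198 I₀.
I₃ = I₂ cos²(63° − 33°) = 0.198 I₀ · cos²(30°) = 0.1485 I₀.
Ratio = 0.1485 / 0.2638 = 0.5631.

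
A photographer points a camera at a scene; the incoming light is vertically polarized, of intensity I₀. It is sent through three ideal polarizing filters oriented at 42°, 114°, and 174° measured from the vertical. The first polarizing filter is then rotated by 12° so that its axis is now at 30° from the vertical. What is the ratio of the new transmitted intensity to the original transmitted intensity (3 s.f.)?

I_new/I_old ≈ 0.155

Before rotation:
By Malus's law, I₁ = I₀ cos²(42° − 0°) = I₀ cos²(42°) = 0.5523 I₀.
I₂ = I₁ cos²(114° − 42°) = 0.5523 I₀ · cos²(72°) = 0.05274 I₀.
I₃ = I₂ cos²(174° − 114°) = 0.05274 I₀ · cos²(60°) = 0.01318 I₀.
After rotation:
I₁ = I₀ cos²(30° − 0°) = I₀ cos²(30°) = 0.75 I₀.
I₂ = I₁ cos²(114° − 30°) = 0.75 I₀ · cos²(84°) = 0.008195 I₀.
I₃ = I₂ cos²(174° − 114°) = 0.008195 I₀ · cos²(60°) = 0.002049 I₀.
Ratio = 0.002049 / 0.01318 = 0.1554.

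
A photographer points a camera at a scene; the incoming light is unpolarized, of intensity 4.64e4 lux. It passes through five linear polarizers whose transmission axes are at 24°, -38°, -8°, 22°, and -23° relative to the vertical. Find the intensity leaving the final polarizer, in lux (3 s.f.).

I ≈ 1440 lux

Unpolarized light through the first polarizer → I₁ = 4.64e4 lux/2 = 2.32e+04 lux, polarized at 24°.
I₂ = I₁ · cos²(62°) = 2.32e+04 · 0.2204 = 5113 lux.
I₃ = I₂ · cos²(30°) = 5113 · 0.75 = 3835 lux.
I₄ = I₃ · cos²(30°) = 3835 · 0.75 = 2876 lux.
I₅ = I₄ · cos²(45°) = 2876 · 0.5 = 1438 lux.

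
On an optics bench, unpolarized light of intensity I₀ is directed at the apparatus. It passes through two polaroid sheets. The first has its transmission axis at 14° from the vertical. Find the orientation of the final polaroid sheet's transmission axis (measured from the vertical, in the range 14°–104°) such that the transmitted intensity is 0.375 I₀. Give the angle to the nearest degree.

θ ≈ 44°

Unpolarized light through the first polarizer → I₁ = ½ I₀, now polarized at 14°.
Need I₂/I₀ = 0.375, so cos²(θ − 14°) = 0.375 / 0.5 = 0.75.
θ − 14° = arccos(√0.75) = 30.0°, giving θ ≈ 14 + 30.0 = 44.0°.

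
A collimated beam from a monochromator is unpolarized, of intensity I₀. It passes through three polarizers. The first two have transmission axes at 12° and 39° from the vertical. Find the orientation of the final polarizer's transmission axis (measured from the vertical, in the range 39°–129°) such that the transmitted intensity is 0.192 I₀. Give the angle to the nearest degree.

θ ≈ 85°

Unpolarized light through the first polarizer → I₁ = ½ I₀, now polarized at 12°.
I₂ = I₁ cos²(39° − 12°) = 0.5 I₀ · cos²(27°) = 0.3969 I₀.
Need I₃/I₀ = 0.192, so cos²(θ − 39°) = 0.192 / 0.3969 = 0.4837.
θ − 39° = arccos(√0.4837) = 45.9°, giving θ ≈ 39 + 45.9 = 84.9°.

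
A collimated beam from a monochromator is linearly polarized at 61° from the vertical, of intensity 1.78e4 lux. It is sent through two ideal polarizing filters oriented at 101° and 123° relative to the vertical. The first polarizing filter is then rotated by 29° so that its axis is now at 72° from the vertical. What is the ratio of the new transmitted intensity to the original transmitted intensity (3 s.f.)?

Before rotation:
By Malus's law, I₁ = I₀ cos²(101° − 61°) = I₀ cos²(40°) = 0.5868 I₀.
I₂ = I₁ cos²(123° − 101°) = 0.5868 I₀ · cos²(22°) = 0.5045 I₀.
After rotation:
I₁ = I₀ cos²(72° − 61°) = I₀ cos²(11°) = 0.9636 I₀.
I₂ = I₁ cos²(123° − 72°) = 0.9636 I₀ · cos²(51°) = 0.3816 I₀.
Ratio = 0.3816 / 0.5045 = 0.7565.

I_new/I_old ≈ 0.756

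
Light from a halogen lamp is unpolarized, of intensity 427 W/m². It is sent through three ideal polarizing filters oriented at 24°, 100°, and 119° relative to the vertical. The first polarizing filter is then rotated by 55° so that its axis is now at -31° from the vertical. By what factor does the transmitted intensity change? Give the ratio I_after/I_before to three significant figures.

Before rotation:
Unpolarized light through the first polarizer → I₁ = ½ I₀, now polarized at 24°.
I₂ = I₁ cos²(100° − 24°) = 0.5 I₀ · cos²(76°) = 0.02926 I₀.
I₃ = I₂ cos²(119° − 100°) = 0.02926 I₀ · cos²(19°) = 0.02616 I₀.
After rotation:
Unpolarized light through the first polarizer → I₁ = ½ I₀, now polarized at -31°.
Angle between axes 1 and 2: 49°. I₂ = 0.5 I₀ · cos²(49°) = 0.2152 I₀.
I₃ = I₂ cos²(119° − 100°) = 0.2152 I₀ · cos²(19°) = 0.1924 I₀.
Ratio = 0.1924 / 0.02616 = 7.354.

I_new/I_old ≈ 7.35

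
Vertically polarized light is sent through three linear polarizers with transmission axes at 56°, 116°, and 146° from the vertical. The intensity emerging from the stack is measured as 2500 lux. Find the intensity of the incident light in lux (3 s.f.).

By Malus's law, I₁ = I₀ cos²(56° − 0°) = I₀ cos²(56°) = 0.3127 I₀.
I₂ = I₁ cos²(116° − 56°) = 0.3127 I₀ · cos²(60°) = 0.07817 I₀.
I₃ = I₂ cos²(146° − 116°) = 0.07817 I₀ · cos²(30°) = 0.05863 I₀.
So 2500 lux = 0.05863 I₀, giving I₀ = 2500/0.05863 = 4.264e+04 lux.

I₀ ≈ 4.26e4 lux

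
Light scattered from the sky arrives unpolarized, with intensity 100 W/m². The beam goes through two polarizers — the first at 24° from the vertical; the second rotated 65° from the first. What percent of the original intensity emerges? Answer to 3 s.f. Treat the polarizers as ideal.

≈ 8.93%

Unpolarized light through the first polarizer → I₁ = 100 W/m²/2 = 50 W/m², polarized at 24°.
I₂ = I₁ · cos²(65°) = 50 · 0.1786 = 8.93 W/m².
That is 8.93% of the incident intensity.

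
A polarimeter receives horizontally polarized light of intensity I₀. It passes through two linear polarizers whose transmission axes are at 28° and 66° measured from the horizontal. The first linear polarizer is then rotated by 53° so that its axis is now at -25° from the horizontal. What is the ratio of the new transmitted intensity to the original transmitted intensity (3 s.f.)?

I_new/I_old ≈ 0.000517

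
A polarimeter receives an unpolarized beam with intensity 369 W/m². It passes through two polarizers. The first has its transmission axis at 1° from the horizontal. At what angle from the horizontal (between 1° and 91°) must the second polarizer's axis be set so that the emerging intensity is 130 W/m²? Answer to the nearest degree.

θ ≈ 34°

Unpolarized light through the first polarizer → I₁ = ½ I₀, now polarized at 1°.
Target fraction: 130 / 369 W/m² = 0.3523 of I₀.
Need I₂/I₀ = 0.3523, so cos²(θ − 1°) = 0.3523 / 0.5 = 0.7046.
θ − 1° = arccos(√0.7046) = 32.9°, giving θ ≈ 1 + 32.9 = 33.9°.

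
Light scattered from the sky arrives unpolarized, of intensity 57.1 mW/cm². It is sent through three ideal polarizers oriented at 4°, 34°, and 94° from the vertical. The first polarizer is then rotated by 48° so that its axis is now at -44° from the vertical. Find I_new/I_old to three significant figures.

I_new/I_old ≈ 0.0576

Before rotation:
Unpolarized light through the first polarizer → I₁ = ½ I₀, now polarized at 4°.
I₂ = I₁ cos²(34° − 4°) = 0.5 I₀ · cos²(30°) = 0.375 I₀.
I₃ = I₂ cos²(94° − 34°) = 0.375 I₀ · cos²(60°) = 0.09375 I₀.
After rotation:
Unpolarized light through the first polarizer → I₁ = ½ I₀, now polarized at -44°.
I₂ = I₁ cos²(34° + 44°) = 0.5 I₀ · cos²(78°) = 0.02161 I₀.
I₃ = I₂ cos²(94° − 34°) = 0.02161 I₀ · cos²(60°) = 0.005403 I₀.
Ratio = 0.005403 / 0.09375 = 0.05764.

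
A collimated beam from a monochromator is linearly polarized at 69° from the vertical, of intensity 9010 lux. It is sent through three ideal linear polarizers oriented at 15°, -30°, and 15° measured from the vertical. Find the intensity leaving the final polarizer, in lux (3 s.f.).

I₁ = 9010 lux · cos²(54°) = 3113 lux.
I₂ = I₁ · cos²(45°) = 3113 · 0.5 = 1556 lux.
I₃ = I₂ · cos²(45°) = 1556 · 0.5 = 778.2 lux.

I ≈ 778 lux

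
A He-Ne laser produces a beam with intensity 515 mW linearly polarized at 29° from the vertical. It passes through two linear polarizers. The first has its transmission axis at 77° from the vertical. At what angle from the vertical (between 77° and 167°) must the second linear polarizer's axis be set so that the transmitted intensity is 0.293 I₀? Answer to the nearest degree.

θ ≈ 113°

By Malus's law, I₁ = I₀ cos²(77° − 29°) = I₀ cos²(48°) = 0.4477 I₀.
Need I₂/I₀ = 0.293, so cos²(θ − 77°) = 0.293 / 0.4477 = 0.6544.
θ − 77° = arccos(√0.6544) = 36.0°, giving θ ≈ 77 + 36.0 = 113.0°.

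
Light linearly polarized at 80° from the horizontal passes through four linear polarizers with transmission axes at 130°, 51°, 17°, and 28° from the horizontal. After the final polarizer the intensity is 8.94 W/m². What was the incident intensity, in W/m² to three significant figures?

By Malus's law, I₁ = I₀ cos²(130° − 80°) = I₀ cos²(50°) = 0.4132 I₀.
I₂ = I₁ cos²(51° − 130°) = 0.4132 I₀ · cos²(79°) = 0.01504 I₀.
I₃ = I₂ cos²(17° − 51°) = 0.01504 I₀ · cos²(34°) = 0.01034 I₀.
I₄ = I₃ cos²(28° − 17°) = 0.01034 I₀ · cos²(11°) = 0.009963 I₀.
So 8.94 W/m² = 0.009963 I₀, giving I₀ = 8.94/0.009963 = 897.4 W/m².

I₀ ≈ 897 W/m²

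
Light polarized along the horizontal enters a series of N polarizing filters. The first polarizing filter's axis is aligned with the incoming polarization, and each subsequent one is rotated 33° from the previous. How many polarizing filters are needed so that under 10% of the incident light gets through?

First polarizer is aligned with the polarization: full transmission.
Each further stage multiplies by cos²(33°) = 0.7034.
After N polarizers: T = 0.7034^(N−1). Require T < 0.10 ⇒ N−1 > ln(0.10)/ln(0.7034) = 6.54, so N−1 ≥ 7 and N = 8.
Check: N=8 gives T = 0.08517 < 0.10; N=7 gives T = 0.1211.

N = 8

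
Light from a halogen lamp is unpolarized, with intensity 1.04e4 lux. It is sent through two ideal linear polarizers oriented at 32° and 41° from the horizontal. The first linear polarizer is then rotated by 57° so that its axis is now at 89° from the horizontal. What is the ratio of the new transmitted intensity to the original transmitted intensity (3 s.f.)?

I_new/I_old ≈ 0.459

Before rotation:
Unpolarized light through the first polarizer → I₁ = ½ I₀, now polarized at 32°.
I₂ = I₁ cos²(41° − 32°) = 0.5 I₀ · cos²(9°) = 0.4878 I₀.
After rotation:
Unpolarized light through the first polarizer → I₁ = ½ I₀, now polarized at 89°.
I₂ = I₁ cos²(41° − 89°) = 0.5 I₀ · cos²(48°) = 0.2239 I₀.
Ratio = 0.2239 / 0.4878 = 0.459.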